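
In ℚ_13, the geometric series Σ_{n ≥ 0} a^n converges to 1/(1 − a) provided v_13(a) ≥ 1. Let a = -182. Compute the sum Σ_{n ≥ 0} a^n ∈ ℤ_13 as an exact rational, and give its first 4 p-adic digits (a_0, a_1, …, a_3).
Σ a^n = 1/(1 − a) = 1/183;  first 4 digits = (1, 12, 12, 0)

v_13(a) = 1 ≥ 1, so the series converges in ℤ_13 to 1/(1 − a) = 1/(1 − (-182)) = 1/183. Expand this rational in ℤ_13: compute digits iteratively via d_i = x_i mod 13, x_{i+1} = (x_i − d_i)/13. The first 4 digits are (1, 12, 12, 0).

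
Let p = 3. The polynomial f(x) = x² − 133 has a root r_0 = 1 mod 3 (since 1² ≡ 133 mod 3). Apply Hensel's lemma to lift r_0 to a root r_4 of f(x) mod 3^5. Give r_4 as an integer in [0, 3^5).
r_4 = 130 (mod 243)

Hensel's recurrence: r_{i+1} = r_i − f(r_i)·(f′(r_i))^{-1} mod 3^{i+2}, with f′(x) = 2x. Iterate:
  r_0 = 1 (mod 3)
  r_1 = 4 (mod 9)
  r_2 = 22 (mod 27)
  r_3 = 49 (mod 81)
  r_4 = 130 (mod 243)
Final: r_4 = 130, and one checks f(r_4) ≡ 0 mod 3^5.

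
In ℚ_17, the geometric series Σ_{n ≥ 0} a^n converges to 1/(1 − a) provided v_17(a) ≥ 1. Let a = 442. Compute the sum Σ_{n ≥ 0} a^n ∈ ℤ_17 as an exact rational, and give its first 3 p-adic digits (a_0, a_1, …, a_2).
Σ a^n = 1/(1 − a) = -1/441;  first 3 digits = (1, 9, 14)

v_17(a) = 1 ≥ 1, so the series converges in ℤ_17 to 1/(1 − a) = 1/(1 − 442) = -1/441. Expand this rational in ℤ_17: compute digits iteratively via d_i = x_i mod 17, x_{i+1} = (x_i − d_i)/17. The first 3 digits are (1, 9, 14).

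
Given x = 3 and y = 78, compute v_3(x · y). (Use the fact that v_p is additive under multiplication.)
v_3(234) = 2

v_p(x) = 1 (factor: 3 = 3^1 · 1); v_p(y) = 1 (factor: 78 = 3^1 · 26). Additivity: v_p(xy) = v_p(x) + v_p(y) = 1 + 1 = 2. (Direct check: xy = 234 = 3^2 · (26).)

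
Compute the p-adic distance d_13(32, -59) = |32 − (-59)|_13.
d_13(32, -59) = 1/13

Step 1 — x − y = 32 − (-59) = 91. Step 2 — v_13(91) = 1 (factor: 91 = (13^1 · 7); the sign does not affect v_p). Step 3 — |x − y|_13 = 13^{-1} = 1/13.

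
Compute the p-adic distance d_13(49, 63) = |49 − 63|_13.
d_13(49, 63) = 1

Step 1 — x − y = 49 − 63 = -14. Step 2 — v_13(-14) = 0 (factor: -14 = −(13^0 · 14); the sign does not affect v_p). Step 3 — |x − y|_13 = 13^{0} = 1.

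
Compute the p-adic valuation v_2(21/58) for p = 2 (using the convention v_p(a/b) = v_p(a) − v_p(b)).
v_2(21/58) = -1

Factor powers of 2 from the numerator and denominator of the reduced fraction: 21 = 2^0 · 21 and 58 = 2^1 · 29. Apply v_p(a/b) = v_p(a) − v_p(b): v_2(21/58) = 0 − 1 = -1.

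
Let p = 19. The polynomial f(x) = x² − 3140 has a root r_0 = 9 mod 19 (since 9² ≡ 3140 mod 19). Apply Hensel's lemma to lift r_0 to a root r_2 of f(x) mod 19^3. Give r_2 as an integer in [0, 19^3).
r_2 = 2365 (mod 6859)

Hensel's recurrence: r_{i+1} = r_i − f(r_i)·(f′(r_i))^{-1} mod 19^{i+2}, with f′(x) = 2x. Iterate:
  r_0 = 9 (mod 19)
  r_1 = 199 (mod 361)
  r_2 = 2365 (mod 6859)
Final: r_2 = 2365, and one checks f(r_2) ≡ 0 mod 19^3.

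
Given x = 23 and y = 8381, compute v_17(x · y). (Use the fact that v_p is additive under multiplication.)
v_17(192763) = 2

v_p(x) = 0 (factor: 23 = 17^0 · 23); v_p(y) = 2 (factor: 8381 = 17^2 · 29). Additivity: v_p(xy) = v_p(x) + v_p(y) = 0 + 2 = 2. (Direct check: xy = 192763 = 17^2 · (667).)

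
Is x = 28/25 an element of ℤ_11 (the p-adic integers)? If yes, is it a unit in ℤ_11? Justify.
x ∈ ℤ_11^× (unit); v_11(x) = 0

ℤ_11 = {x ∈ ℚ_11 : v_11(x) ≥ 0} and ℤ_11^× = {x ∈ ℤ_11 : v_11(x) = 0}. Here v_11(28/25) = v_11(num) − v_11(den) = 0; compare against these criteria.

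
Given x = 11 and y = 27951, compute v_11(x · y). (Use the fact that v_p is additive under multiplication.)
v_11(307461) = 4

v_p(x) = 1 (factor: 11 = 11^1 · 1); v_p(y) = 3 (factor: 27951 = 11^3 · 21). Additivity: v_p(xy) = v_p(x) + v_p(y) = 1 + 3 = 4. (Direct check: xy = 307461 = 11^4 · (21).)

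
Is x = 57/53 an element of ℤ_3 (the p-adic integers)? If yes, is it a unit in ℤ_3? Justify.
x ∈ ℤ_3 but not a unit; v_3(x) = 1 > 0

ℤ_3 = {x ∈ ℚ_3 : v_3(x) ≥ 0} and ℤ_3^× = {x ∈ ℤ_3 : v_3(x) = 0}. Here v_3(57/53) = v_3(num) − v_3(den) = 1; compare against these criteria.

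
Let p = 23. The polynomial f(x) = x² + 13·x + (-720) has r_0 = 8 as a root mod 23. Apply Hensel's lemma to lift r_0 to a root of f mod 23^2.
r_1 = 100 (mod 529)

Hensel: r_{i+1} = r_i − f(r_i)·(f′(r_i))^{-1} mod 23^{i+2}, f′(x) = 2x + 13. Iterate:
  r_0 = 8 (mod 23)
  r_1 = 100 (mod 529)
Final: r = 100 satisfies f(r) ≡ 0 mod 23^2.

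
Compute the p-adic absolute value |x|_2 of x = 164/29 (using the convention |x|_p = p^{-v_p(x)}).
|164/29|_2 = 1/4

Step 1 — compute v_2(x) by factoring powers of 2 out of the numerator and denominator: v_2(164/29) = 2. Step 2 — apply |x|_p = p^{-v_p(x)} = 2^{-2} = 1/4.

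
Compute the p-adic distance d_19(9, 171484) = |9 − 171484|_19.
d_19(9, 171484) = 1/6859

Step 1 — x − y = 9 − 171484 = -171475. Step 2 — v_19(-171475) = 3 (factor: -171475 = −(19^3 · 25); the sign does not affect v_p). Step 3 — |x − y|_19 = 19^{-3} = 1/6859.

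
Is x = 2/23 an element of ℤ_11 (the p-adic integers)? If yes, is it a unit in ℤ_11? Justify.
x ∈ ℤ_11^× (unit); v_11(x) = 0

ℤ_11 = {x ∈ ℚ_11 : v_11(x) ≥ 0} and ℤ_11^× = {x ∈ ℤ_11 : v_11(x) = 0}. Here v_11(2/23) = v_11(num) − v_11(den) = 0; compare against these criteria.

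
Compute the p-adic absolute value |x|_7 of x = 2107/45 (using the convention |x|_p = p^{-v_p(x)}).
|2107/45|_7 = 1/49

Step 1 — compute v_7(x) by factoring powers of 7 out of the numerator and denominator: v_7(2107/45) = 2. Step 2 — apply |x|_p = p^{-v_p(x)} = 7^{-2} = 1/49.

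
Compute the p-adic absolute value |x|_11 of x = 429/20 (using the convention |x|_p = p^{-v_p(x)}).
|429/20|_11 = 1/11

Step 1 — compute v_11(x) by factoring powers of 11 out of the numerator and denominator: v_11(429/20) = 1. Step 2 — apply |x|_p = p^{-v_p(x)} = 11^{-1} = 1/11.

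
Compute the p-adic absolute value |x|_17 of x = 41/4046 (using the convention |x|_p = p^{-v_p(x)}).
|41/4046|_17 = 289

Step 1 — compute v_17(x) by factoring powers of 17 out of the numerator and denominator: v_17(41/4046) = -2. Step 2 — apply |x|_p = p^{-v_p(x)} = 17^{2} = 289.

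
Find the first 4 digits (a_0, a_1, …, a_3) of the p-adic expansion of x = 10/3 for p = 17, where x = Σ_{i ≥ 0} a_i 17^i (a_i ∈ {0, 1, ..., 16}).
(a_0, …, a_3) = (9, 11, 5, 11)

v_17(10/3) = 0 (numerator and denominator both coprime to 17), so x ∈ ℤ_17^×. Compute digits iteratively via a_i = x_i mod 17, x_{i+1} = (x_i − a_i)/17, with x_0 = x:
  x_0 = 10/3;  a_0 = 9;  x_1 = (x_0 − 9)/17 = -1/3
  x_1 = -1/3;  a_1 = 11;  x_2 = (x_1 − 11)/17 = -2/3
  x_2 = -2/3;  a_2 = 5;  x_3 = (x_2 − 5)/17 = -1/3
  x_3 = -1/3;  a_3 = 11;  x_4 = (x_3 − 11)/17 = -2/3
Digits: (9, 11, 5, 11).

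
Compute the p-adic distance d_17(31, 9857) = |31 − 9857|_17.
d_17(31, 9857) = 1/4913

Step 1 — x − y = 31 − 9857 = -9826. Step 2 — v_17(-9826) = 3 (factor: -9826 = −(17^3 · 2); the sign does not affect v_p). Step 3 — |x − y|_17 = 17^{-3} = 1/4913.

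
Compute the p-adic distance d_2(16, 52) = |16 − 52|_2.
d_2(16, 52) = 1/4

Step 1 — x − y = 16 − 52 = -36. Step 2 — v_2(-36) = 2 (factor: -36 = −(2^2 · 9); the sign does not affect v_p). Step 3 — |x − y|_2 = 2^{-2} = 1/4.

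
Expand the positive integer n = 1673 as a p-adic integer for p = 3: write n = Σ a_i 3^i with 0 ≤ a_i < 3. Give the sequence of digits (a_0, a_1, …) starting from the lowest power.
(a_0, a_1, …) = (2, 2, 2, 1, 2, 0, 2)

Repeated division by 3 gives the digits low-to-high: 1673 = 2 + 2·3^1 + 2·3^2 + 1·3^3 + 2·3^4 + 2·3^6. Digit sequence: (2, 2, 2, 1, 2, 0, 2).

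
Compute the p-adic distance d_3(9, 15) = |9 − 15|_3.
d_3(9, 15) = 1/3

Step 1 — x − y = 9 − 15 = -6. Step 2 — v_3(-6) = 1 (factor: -6 = −(3^1 · 2); the sign does not affect v_p). Step 3 — |x − y|_3 = 3^{-1} = 1/3.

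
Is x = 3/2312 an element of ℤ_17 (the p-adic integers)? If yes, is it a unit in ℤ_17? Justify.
x ∉ ℤ_17 (v_17(x) = -2 < 0)

ℤ_17 = {x ∈ ℚ_17 : v_17(x) ≥ 0} and ℤ_17^× = {x ∈ ℤ_17 : v_17(x) = 0}. Here v_17(3/2312) = v_17(num) − v_17(den) = -2; compare against these criteria.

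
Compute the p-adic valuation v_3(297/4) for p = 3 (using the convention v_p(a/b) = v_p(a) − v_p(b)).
v_3(297/4) = 3

Factor powers of 3 from the numerator and denominator of the reduced fraction: 297 = 3^3 · 11 and 4 = 3^0 · 4. Apply v_p(a/b) = v_p(a) − v_p(b): v_3(297/4) = 3 − 0 = 3.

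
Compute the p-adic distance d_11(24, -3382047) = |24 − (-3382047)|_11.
d_11(24, -3382047) = 1/161051

Step 1 — x − y = 24 − (-3382047) = 3382071. Step 2 — v_11(3382071) = 5 (factor: 3382071 = (11^5 · 21); the sign does not affect v_p). Step 3 — |x − y|_11 = 11^{-5} = 1/161051.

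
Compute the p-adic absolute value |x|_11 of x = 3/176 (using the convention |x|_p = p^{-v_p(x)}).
|3/176|_11 = 11

Step 1 — compute v_11(x) by factoring powers of 11 out of the numerator and denominator: v_11(3/176) = -1. Step 2 — apply |x|_p = p^{-v_p(x)} = 11^{1} = 11.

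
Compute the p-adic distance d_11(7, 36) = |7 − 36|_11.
d_11(7, 36) = 1

Step 1 — x − y = 7 − 36 = -29. Step 2 — v_11(-29) = 0 (factor: -29 = −(11^0 · 29); the sign does not affect v_p). Step 3 — |x − y|_11 = 11^{0} = 1.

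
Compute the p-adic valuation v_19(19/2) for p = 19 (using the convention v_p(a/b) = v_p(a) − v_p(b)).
v_19(19/2) = 1

Factor powers of 19 from the numerator and denominator of the reduced fraction: 19 = 19^1 · 1 and 2 = 19^0 · 2. Apply v_p(a/b) = v_p(a) − v_p(b): v_19(19/2) = 1 − 0 = 1.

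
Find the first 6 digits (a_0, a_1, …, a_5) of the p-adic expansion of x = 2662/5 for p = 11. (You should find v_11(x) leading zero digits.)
(a_0, …, a_5) = (0, 0, 0, 7, 6, 6)

v_11(2662/5) = 3, so a_0 = ... = a_2 = 0. Factor out: x = 11^3 · u with u = 2/5 a unit in ℤ_11. Expand u iteratively via a_{v+i} = u_i mod 11, u_{i+1} = (u_i − a_{v+i})/11:
  u_0 = 2/5;  a_3 = 7;  u_1 = (u_0 − 7)/11 = -3/5
  u_1 = -3/5;  a_4 = 6;  u_2 = (u_1 − 6)/11 = -3/5
  u_2 = -3/5;  a_5 = 6;  u_3 = (u_2 − 6)/11 = -3/5
Digits: (0, 0, 0, 7, 6, 6).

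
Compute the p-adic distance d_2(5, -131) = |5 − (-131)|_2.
d_2(5, -131) = 1/8

Step 1 — x − y = 5 − (-131) = 136. Step 2 — v_2(136) = 3 (factor: 136 = (2^3 · 17); the sign does not affect v_p). Step 3 — |x − y|_2 = 2^{-3} = 1/8.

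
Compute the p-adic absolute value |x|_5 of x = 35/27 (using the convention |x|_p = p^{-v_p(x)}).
|35/27|_5 = 1/5

Step 1 — compute v_5(x) by factoring powers of 5 out of the numerator and denominator: v_5(35/27) = 1. Step 2 — apply |x|_p = p^{-v_p(x)} = 5^{-1} = 1/5.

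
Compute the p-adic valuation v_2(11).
v_2(11) = 0

v_2(n) is the largest exponent k such that 2^k divides n. Factor out: 11 = 2^0 · 11. (Sign doesn't affect v_p.) So v_2(11) = 0.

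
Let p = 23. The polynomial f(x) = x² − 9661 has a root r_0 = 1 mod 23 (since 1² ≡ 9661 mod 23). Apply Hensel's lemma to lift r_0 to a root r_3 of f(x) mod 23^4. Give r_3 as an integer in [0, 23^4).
r_3 = 118037 (mod 279841)

Hensel's recurrence: r_{i+1} = r_i − f(r_i)·(f′(r_i))^{-1} mod 23^{i+2}, with f′(x) = 2x. Iterate:
  r_0 = 1 (mod 23)
  r_1 = 70 (mod 529)
  r_2 = 8534 (mod 12167)
  r_3 = 118037 (mod 279841)
Final: r_3 = 118037, and one checks f(r_3) ≡ 0 mod 23^4.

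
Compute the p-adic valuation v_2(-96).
v_2(-96) = 5

v_2(n) is the largest exponent k such that 2^k divides n. Factor out: -96 = -2^5 · 3. (Sign doesn't affect v_p.) So v_2(-96) = 5.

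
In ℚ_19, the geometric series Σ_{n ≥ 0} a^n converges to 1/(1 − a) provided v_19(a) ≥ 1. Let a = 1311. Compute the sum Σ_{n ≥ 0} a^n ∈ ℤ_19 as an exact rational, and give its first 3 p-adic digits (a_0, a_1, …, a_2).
Σ a^n = 1/(1 − a) = -1/1310;  first 3 digits = (1, 12, 14)

v_19(a) = 1 ≥ 1, so the series converges in ℤ_19 to 1/(1 − a) = 1/(1 − 1311) = -1/1310. Expand this rational in ℤ_19: compute digits iteratively via d_i = x_i mod 19, x_{i+1} = (x_i − d_i)/19. The first 3 digits are (1, 12, 14).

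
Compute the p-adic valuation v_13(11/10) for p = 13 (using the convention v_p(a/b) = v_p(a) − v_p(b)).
v_13(11/10) = 0

Factor powers of 13 from the numerator and denominator of the reduced fraction: 11 = 13^0 · 11 and 10 = 13^0 · 10. Apply v_p(a/b) = v_p(a) − v_p(b): v_13(11/10) = 0 − 0 = 0.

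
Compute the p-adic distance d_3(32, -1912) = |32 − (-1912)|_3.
d_3(32, -1912) = 1/243

Step 1 — x − y = 32 − (-1912) = 1944. Step 2 — v_3(1944) = 5 (factor: 1944 = (3^5 · 8); the sign does not affect v_p). Step 3 — |x − y|_3 = 3^{-5} = 1/243.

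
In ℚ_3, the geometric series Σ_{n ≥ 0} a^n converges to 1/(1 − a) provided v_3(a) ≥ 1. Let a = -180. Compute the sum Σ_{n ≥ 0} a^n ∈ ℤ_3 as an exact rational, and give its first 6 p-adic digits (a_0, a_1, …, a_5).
Σ a^n = 1/(1 − a) = 1/181;  first 6 digits = (1, 0, 1, 2, 1, 0)

v_3(a) = 2 ≥ 1, so the series converges in ℤ_3 to 1/(1 − a) = 1/(1 − (-180)) = 1/181. Expand this rational in ℤ_3: compute digits iteratively via d_i = x_i mod 3, x_{i+1} = (x_i − d_i)/3. The first 6 digits are (1, 0, 1, 2, 1, 0).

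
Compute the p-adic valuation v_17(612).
v_17(612) = 1

v_17(n) is the largest exponent k such that 17^k divides n. Factor out: 612 = 17^1 · 36. (Sign doesn't affect v_p.) So v_17(612) = 1.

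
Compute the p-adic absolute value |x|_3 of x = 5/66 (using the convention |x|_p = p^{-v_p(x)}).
|5/66|_3 = 3

Step 1 — compute v_3(x) by factoring powers of 3 out of the numerator and denominator: v_3(5/66) = -1. Step 2 — apply |x|_p = p^{-v_p(x)} = 3^{1} = 3.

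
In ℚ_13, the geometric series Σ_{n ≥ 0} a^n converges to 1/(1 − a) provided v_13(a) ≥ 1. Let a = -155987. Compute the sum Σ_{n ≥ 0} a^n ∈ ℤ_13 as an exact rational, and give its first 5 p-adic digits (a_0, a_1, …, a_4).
Σ a^n = 1/(1 − a) = 1/155988;  first 5 digits = (1, 0, 0, 7, 7)

v_13(a) = 3 ≥ 1, so the series converges in ℤ_13 to 1/(1 − a) = 1/(1 − (-155987)) = 1/155988. Expand this rational in ℤ_13: compute digits iteratively via d_i = x_i mod 13, x_{i+1} = (x_i − d_i)/13. The first 5 digits are (1, 0, 0, 7, 7).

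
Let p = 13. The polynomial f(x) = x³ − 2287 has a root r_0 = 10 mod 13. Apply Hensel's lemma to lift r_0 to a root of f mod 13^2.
r_1 = 114 (mod 169)

Hensel: r_{i+1} = r_i − f(r_i)/f′(r_i) mod 13^{i+2}, where f′(x) = 3x². Iterate:
  r_0 = 10 (mod 13)
  r_1 = 114 (mod 169)
Final: r = 114 with f(r) ≡ 0 mod 13^2.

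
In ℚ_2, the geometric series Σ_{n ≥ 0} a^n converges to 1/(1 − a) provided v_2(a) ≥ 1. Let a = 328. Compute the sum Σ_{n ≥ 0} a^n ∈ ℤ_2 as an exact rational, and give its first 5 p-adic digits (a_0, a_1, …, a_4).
Σ a^n = 1/(1 − a) = -1/327;  first 5 digits = (1, 0, 0, 1, 0)

v_2(a) = 3 ≥ 1, so the series converges in ℤ_2 to 1/(1 − a) = 1/(1 − 328) = -1/327. Expand this rational in ℤ_2: compute digits iteratively via d_i = x_i mod 2, x_{i+1} = (x_i − d_i)/2. The first 5 digits are (1, 0, 0, 1, 0).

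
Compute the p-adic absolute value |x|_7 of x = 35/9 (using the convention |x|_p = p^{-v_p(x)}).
|35/9|_7 = 1/7

Step 1 — compute v_7(x) by factoring powers of 7 out of the numerator and denominator: v_7(35/9) = 1. Step 2 — apply |x|_p = p^{-v_p(x)} = 7^{-1} = 1/7.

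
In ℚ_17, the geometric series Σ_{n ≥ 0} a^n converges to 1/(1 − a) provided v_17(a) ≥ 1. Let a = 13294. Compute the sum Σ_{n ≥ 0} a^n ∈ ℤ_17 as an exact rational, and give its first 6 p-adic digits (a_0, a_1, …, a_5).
Σ a^n = 1/(1 − a) = -1/13293;  first 6 digits = (1, 0, 12, 2, 8, 5)

v_17(a) = 2 ≥ 1, so the series converges in ℤ_17 to 1/(1 − a) = 1/(1 − 13294) = -1/13293. Expand this rational in ℤ_17: compute digits iteratively via d_i = x_i mod 17, x_{i+1} = (x_i − d_i)/17. The first 6 digits are (1, 0, 12, 2, 8, 5).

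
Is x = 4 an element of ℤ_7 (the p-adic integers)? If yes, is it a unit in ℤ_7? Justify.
x ∈ ℤ_7^× (unit); v_7(x) = 0

ℤ_7 = {x ∈ ℚ_7 : v_7(x) ≥ 0} and ℤ_7^× = {x ∈ ℤ_7 : v_7(x) = 0}. Here v_7(4) = v_7(num) − v_7(den) = 0; compare against these criteria.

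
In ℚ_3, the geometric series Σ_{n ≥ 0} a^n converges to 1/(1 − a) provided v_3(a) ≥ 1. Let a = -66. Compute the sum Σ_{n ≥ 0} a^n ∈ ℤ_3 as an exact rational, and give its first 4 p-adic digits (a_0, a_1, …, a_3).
Σ a^n = 1/(1 − a) = 1/67;  first 4 digits = (1, 2, 2, 1)

v_3(a) = 1 ≥ 1, so the series converges in ℤ_3 to 1/(1 − a) = 1/(1 − (-66)) = 1/67. Expand this rational in ℤ_3: compute digits iteratively via d_i = x_i mod 3, x_{i+1} = (x_i − d_i)/3. The first 4 digits are (1, 2, 2, 1).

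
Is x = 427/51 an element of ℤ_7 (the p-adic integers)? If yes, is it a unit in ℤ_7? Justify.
x ∈ ℤ_7 but not a unit; v_7(x) = 1 > 0

ℤ_7 = {x ∈ ℚ_7 : v_7(x) ≥ 0} and ℤ_7^× = {x ∈ ℤ_7 : v_7(x) = 0}. Here v_7(427/51) = v_7(num) − v_7(den) = 1; compare against these criteria.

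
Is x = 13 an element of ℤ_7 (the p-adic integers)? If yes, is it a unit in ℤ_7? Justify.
x ∈ ℤ_7^× (unit); v_7(x) = 0

ℤ_7 = {x ∈ ℚ_7 : v_7(x) ≥ 0} and ℤ_7^× = {x ∈ ℤ_7 : v_7(x) = 0}. Here v_7(13) = v_7(num) − v_7(den) = 0; compare against these criteria.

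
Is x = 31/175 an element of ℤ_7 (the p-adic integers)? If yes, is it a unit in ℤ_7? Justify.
x ∉ ℤ_7 (v_7(x) = -1 < 0)

ℤ_7 = {x ∈ ℚ_7 : v_7(x) ≥ 0} and ℤ_7^× = {x ∈ ℤ_7 : v_7(x) = 0}. Here v_7(31/175) = v_7(num) − v_7(den) = -1; compare against these criteria.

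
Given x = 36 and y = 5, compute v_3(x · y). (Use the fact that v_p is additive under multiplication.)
v_3(180) = 2

v_p(x) = 2 (factor: 36 = 3^2 · 4); v_p(y) = 0 (factor: 5 = 3^0 · 5). Additivity: v_p(xy) = v_p(x) + v_p(y) = 2 + 0 = 2. (Direct check: xy = 180 = 3^2 · (20).)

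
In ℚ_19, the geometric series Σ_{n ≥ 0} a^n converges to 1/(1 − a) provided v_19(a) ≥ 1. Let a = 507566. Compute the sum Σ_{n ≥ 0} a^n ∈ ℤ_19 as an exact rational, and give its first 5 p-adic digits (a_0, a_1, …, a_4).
Σ a^n = 1/(1 − a) = -1/507565;  first 5 digits = (1, 0, 0, 17, 3)

v_19(a) = 3 ≥ 1, so the series converges in ℤ_19 to 1/(1 − a) = 1/(1 − 507566) = -1/507565. Expand this rational in ℤ_19: compute digits iteratively via d_i = x_i mod 19, x_{i+1} = (x_i − d_i)/19. The first 5 digits are (1, 0, 0, 17, 3).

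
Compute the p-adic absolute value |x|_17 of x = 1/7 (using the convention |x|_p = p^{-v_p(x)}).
|1/7|_17 = 1

Step 1 — compute v_17(x) by factoring powers of 17 out of the numerator and denominator: v_17(1/7) = 0. Step 2 — apply |x|_p = p^{-v_p(x)} = 17^{0} = 1.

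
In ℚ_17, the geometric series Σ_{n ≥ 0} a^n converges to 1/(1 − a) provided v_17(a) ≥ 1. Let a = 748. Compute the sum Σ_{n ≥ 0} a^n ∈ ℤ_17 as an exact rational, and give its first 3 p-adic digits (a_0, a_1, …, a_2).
Σ a^n = 1/(1 − a) = -1/747;  first 3 digits = (1, 10, 0)

v_17(a) = 1 ≥ 1, so the series converges in ℤ_17 to 1/(1 − a) = 1/(1 − 748) = -1/747. Expand this rational in ℤ_17: compute digits iteratively via d_i = x_i mod 17, x_{i+1} = (x_i − d_i)/17. The first 3 digits are (1, 10, 0).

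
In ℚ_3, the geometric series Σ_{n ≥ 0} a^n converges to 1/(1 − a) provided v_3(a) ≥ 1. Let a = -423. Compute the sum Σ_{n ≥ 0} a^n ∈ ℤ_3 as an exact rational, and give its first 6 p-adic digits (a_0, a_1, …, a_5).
Σ a^n = 1/(1 − a) = 1/424;  first 6 digits = (1, 0, 1, 2, 1, 2)

v_3(a) = 2 ≥ 1, so the series converges in ℤ_3 to 1/(1 − a) = 1/(1 − (-423)) = 1/424. Expand this rational in ℤ_3: compute digits iteratively via d_i = x_i mod 3, x_{i+1} = (x_i − d_i)/3. The first 6 digits are (1, 0, 1, 2, 1, 2).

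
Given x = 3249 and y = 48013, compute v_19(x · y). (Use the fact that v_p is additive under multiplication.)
v_19(155994237) = 5

v_p(x) = 2 (factor: 3249 = 19^2 · 9); v_p(y) = 3 (factor: 48013 = 19^3 · 7). Additivity: v_p(xy) = v_p(x) + v_p(y) = 2 + 3 = 5. (Direct check: xy = 155994237 = 19^5 · (63).)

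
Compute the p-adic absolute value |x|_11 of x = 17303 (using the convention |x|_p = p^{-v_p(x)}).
|17303|_11 = 1/1331

Step 1 — compute v_11(x) by factoring powers of 11 out of the numerator and denominator: v_11(17303) = 3. Step 2 — apply |x|_p = p^{-v_p(x)} = 11^{-3} = 1/1331.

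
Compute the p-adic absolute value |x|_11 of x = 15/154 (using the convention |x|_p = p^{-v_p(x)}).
|15/154|_11 = 11

Step 1 — compute v_11(x) by factoring powers of 11 out of the numerator and denominator: v_11(15/154) = -1. Step 2 — apply |x|_p = p^{-v_p(x)} = 11^{1} = 11.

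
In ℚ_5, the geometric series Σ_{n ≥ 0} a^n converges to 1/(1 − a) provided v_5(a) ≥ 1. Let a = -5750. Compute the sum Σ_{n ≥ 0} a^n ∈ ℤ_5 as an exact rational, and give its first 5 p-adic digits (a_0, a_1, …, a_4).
Σ a^n = 1/(1 − a) = 1/5751;  first 5 digits = (1, 0, 0, 4, 0)

v_5(a) = 3 ≥ 1, so the series converges in ℤ_5 to 1/(1 − a) = 1/(1 − (-5750)) = 1/5751. Expand this rational in ℤ_5: compute digits iteratively via d_i = x_i mod 5, x_{i+1} = (x_i − d_i)/5. The first 5 digits are (1, 0, 0, 4, 0).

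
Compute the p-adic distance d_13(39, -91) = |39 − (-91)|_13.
d_13(39, -91) = 1/13

Step 1 — x − y = 39 − (-91) = 130. Step 2 — v_13(130) = 1 (factor: 130 = (13^1 · 10); the sign does not affect v_p). Step 3 — |x − y|_13 = 13^{-1} = 1/13.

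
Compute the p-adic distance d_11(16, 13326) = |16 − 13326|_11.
d_11(16, 13326) = 1/1331

Step 1 — x − y = 16 − 13326 = -13310. Step 2 — v_11(-13310) = 3 (factor: -13310 = −(11^3 · 10); the sign does not affect v_p). Step 3 — |x − y|_11 = 11^{-3} = 1/1331.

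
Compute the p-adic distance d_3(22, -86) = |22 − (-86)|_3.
d_3(22, -86) = 1/27

Step 1 — x − y = 22 − (-86) = 108. Step 2 — v_3(108) = 3 (factor: 108 = (3^3 · 4); the sign does not affect v_p). Step 3 — |x − y|_3 = 3^{-3} = 1/27.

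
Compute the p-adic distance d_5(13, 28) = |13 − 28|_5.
d_5(13, 28) = 1/5

Step 1 — x − y = 13 − 28 = -15. Step 2 — v_5(-15) = 1 (factor: -15 = −(5^1 · 3); the sign does not affect v_p). Step 3 — |x − y|_5 = 5^{-1} = 1/5.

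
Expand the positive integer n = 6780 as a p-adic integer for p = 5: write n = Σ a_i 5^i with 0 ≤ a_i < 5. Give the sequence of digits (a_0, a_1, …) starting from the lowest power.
(a_0, a_1, …) = (0, 1, 1, 4, 0, 2)

Repeated division by 5 gives the digits low-to-high: 6780 = 1·5^1 + 1·5^2 + 4·5^3 + 2·5^5. Digit sequence: (0, 1, 1, 4, 0, 2).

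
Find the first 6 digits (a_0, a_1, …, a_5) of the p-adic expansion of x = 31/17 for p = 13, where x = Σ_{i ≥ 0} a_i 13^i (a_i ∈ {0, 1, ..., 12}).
(a_0, …, a_5) = (11, 10, 3, 2, 9, 10)

v_13(31/17) = 0 (numerator and denominator both coprime to 13), so x ∈ ℤ_13^×. Compute digits iteratively via a_i = x_i mod 13, x_{i+1} = (x_i − a_i)/13, with x_0 = x:
  x_0 = 31/17;  a_0 = 11;  x_1 = (x_0 − 11)/13 = -12/17
  x_1 = -12/17;  a_1 = 10;  x_2 = (x_1 − 10)/13 = -14/17
  x_2 = -14/17;  a_2 = 3;  x_3 = (x_2 − 3)/13 = -5/17
  x_3 = -5/17;  a_3 = 2;  x_4 = (x_3 − 2)/13 = -3/17
  x_4 = -3/17;  a_4 = 9;  x_5 = (x_4 − 9)/13 = -12/17
  x_5 = -12/17;  a_5 = 10;  x_6 = (x_5 − 10)/13 = -14/17
Digits: (11, 10, 3, 2, 9, 10).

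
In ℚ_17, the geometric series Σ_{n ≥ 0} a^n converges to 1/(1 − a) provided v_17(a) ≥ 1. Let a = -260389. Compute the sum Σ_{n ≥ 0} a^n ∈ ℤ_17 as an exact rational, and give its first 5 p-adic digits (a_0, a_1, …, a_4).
Σ a^n = 1/(1 − a) = 1/260390;  first 5 digits = (1, 0, 0, 15, 13)

v_17(a) = 3 ≥ 1, so the series converges in ℤ_17 to 1/(1 − a) = 1/(1 − (-260389)) = 1/260390. Expand this rational in ℤ_17: compute digits iteratively via d_i = x_i mod 17, x_{i+1} = (x_i − d_i)/17. The first 5 digits are (1, 0, 0, 15, 13).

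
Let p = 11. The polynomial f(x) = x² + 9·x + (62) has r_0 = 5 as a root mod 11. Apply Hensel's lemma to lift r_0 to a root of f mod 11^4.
r_3 = 2348 (mod 14641)

Hensel: r_{i+1} = r_i − f(r_i)·(f′(r_i))^{-1} mod 11^{i+2}, f′(x) = 2x + 9. Iterate:
  r_0 = 5 (mod 11)
  r_1 = 49 (mod 121)
  r_2 = 1017 (mod 1331)
  r_3 = 2348 (mod 14641)
Final: r = 2348 satisfies f(r) ≡ 0 mod 11^4.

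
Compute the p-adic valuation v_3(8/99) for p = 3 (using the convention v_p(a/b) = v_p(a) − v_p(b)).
v_3(8/99) = -2

Factor powers of 3 from the numerator and denominator of the reduced fraction: 8 = 3^0 · 8 and 99 = 3^2 · 11. Apply v_p(a/b) = v_p(a) − v_p(b): v_3(8/99) = 0 − 2 = -2.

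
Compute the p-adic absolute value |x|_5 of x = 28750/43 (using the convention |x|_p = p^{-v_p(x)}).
|28750/43|_5 = 1/625

Step 1 — compute v_5(x) by factoring powers of 5 out of the numerator and denominator: v_5(28750/43) = 4. Step 2 — apply |x|_p = p^{-v_p(x)} = 5^{-4} = 1/625.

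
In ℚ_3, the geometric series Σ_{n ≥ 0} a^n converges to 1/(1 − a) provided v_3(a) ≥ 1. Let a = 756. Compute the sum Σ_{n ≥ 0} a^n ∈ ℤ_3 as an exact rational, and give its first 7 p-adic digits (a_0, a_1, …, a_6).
Σ a^n = 1/(1 − a) = -1/755;  first 7 digits = (1, 0, 0, 1, 0, 0, 2)

v_3(a) = 3 ≥ 1, so the series converges in ℤ_3 to 1/(1 − a) = 1/(1 − 756) = -1/755. Expand this rational in ℤ_3: compute digits iteratively via d_i = x_i mod 3, x_{i+1} = (x_i − d_i)/3. The first 7 digits are (1, 0, 0, 1, 0, 0, 2).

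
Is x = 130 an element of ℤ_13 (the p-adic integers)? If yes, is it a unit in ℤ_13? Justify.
x ∈ ℤ_13 but not a unit; v_13(x) = 1 > 0

ℤ_13 = {x ∈ ℚ_13 : v_13(x) ≥ 0} and ℤ_13^× = {x ∈ ℤ_13 : v_13(x) = 0}. Here v_13(130) = v_13(num) − v_13(den) = 1; compare against these criteria.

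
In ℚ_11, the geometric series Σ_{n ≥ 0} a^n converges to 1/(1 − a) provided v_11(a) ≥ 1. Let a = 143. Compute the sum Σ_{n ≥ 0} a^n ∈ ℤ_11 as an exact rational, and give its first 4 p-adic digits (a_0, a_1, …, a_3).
Σ a^n = 1/(1 − a) = -1/142;  first 4 digits = (1, 2, 5, 1)

v_11(a) = 1 ≥ 1, so the series converges in ℤ_11 to 1/(1 − a) = 1/(1 − 143) = -1/142. Expand this rational in ℤ_11: compute digits iteratively via d_i = x_i mod 11, x_{i+1} = (x_i − d_i)/11. The first 4 digits are (1, 2, 5, 1).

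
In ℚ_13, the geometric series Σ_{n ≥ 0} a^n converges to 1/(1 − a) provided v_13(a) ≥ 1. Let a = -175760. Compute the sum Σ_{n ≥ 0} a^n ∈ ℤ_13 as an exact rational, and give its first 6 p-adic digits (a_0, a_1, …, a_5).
Σ a^n = 1/(1 − a) = 1/175761;  first 6 digits = (1, 0, 0, 11, 6, 12)

v_13(a) = 3 ≥ 1, so the series converges in ℤ_13 to 1/(1 − a) = 1/(1 − (-175760)) = 1/175761. Expand this rational in ℤ_13: compute digits iteratively via d_i = x_i mod 13, x_{i+1} = (x_i − d_i)/13. The first 6 digits are (1, 0, 0, 11, 6, 12).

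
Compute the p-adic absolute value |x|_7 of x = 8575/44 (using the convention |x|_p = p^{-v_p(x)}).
|8575/44|_7 = 1/343

Step 1 — compute v_7(x) by factoring powers of 7 out of the numerator and denominator: v_7(8575/44) = 3. Step 2 — apply |x|_p = p^{-v_p(x)} = 7^{-3} = 1/343.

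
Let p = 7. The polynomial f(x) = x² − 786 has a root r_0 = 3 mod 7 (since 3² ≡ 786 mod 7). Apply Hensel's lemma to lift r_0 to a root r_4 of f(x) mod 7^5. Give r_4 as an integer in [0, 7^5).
r_4 = 1725 (mod 16807)

Hensel's recurrence: r_{i+1} = r_i − f(r_i)·(f′(r_i))^{-1} mod 7^{i+2}, with f′(x) = 2x. Iterate:
  r_0 = 3 (mod 7)
  r_1 = 10 (mod 49)
  r_2 = 10 (mod 343)
  r_3 = 1725 (mod 2401)
  r_4 = 1725 (mod 16807)
Final: r_4 = 1725, and one checks f(r_4) ≡ 0 mod 7^5.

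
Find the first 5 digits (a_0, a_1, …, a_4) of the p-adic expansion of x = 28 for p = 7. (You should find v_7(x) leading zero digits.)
(a_0, …, a_4) = (0, 4, 0, 0, 0)

v_7(28) = 1, so a_0 = ... = a_0 = 0. Factor out: x = 7^1 · u with u = 4 a unit in ℤ_7. Expand u iteratively via a_{v+i} = u_i mod 7, u_{i+1} = (u_i − a_{v+i})/7:
  u_0 = 4;  a_1 = 4;  u_1 = (u_0 − 4)/7 = 0
  u_1 = 0;  a_2 = 0;  u_2 = (u_1 − 0)/7 = 0
  u_2 = 0;  a_3 = 0;  u_3 = (u_2 − 0)/7 = 0
  u_3 = 0;  a_4 = 0;  u_4 = (u_3 − 0)/7 = 0
Digits: (0, 4, 0, 0, 0).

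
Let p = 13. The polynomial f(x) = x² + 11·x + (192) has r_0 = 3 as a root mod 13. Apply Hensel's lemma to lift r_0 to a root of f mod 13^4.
r_3 = 19464 (mod 28561)

Hensel: r_{i+1} = r_i − f(r_i)·(f′(r_i))^{-1} mod 13^{i+2}, f′(x) = 2x + 11. Iterate:
  r_0 = 3 (mod 13)
  r_1 = 29 (mod 169)
  r_2 = 1888 (mod 2197)
  r_3 = 19464 (mod 28561)
Final: r = 19464 satisfies f(r) ≡ 0 mod 13^4.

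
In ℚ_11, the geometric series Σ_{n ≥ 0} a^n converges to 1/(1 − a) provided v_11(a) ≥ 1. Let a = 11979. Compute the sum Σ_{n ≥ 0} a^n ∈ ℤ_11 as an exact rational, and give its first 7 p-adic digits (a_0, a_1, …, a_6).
Σ a^n = 1/(1 − a) = -1/11978;  first 7 digits = (1, 0, 0, 9, 0, 0, 4)

v_11(a) = 3 ≥ 1, so the series converges in ℤ_11 to 1/(1 − a) = 1/(1 − 11979) = -1/11978. Expand this rational in ℤ_11: compute digits iteratively via d_i = x_i mod 11, x_{i+1} = (x_i − d_i)/11. The first 7 digits are (1, 0, 0, 9, 0, 0, 4).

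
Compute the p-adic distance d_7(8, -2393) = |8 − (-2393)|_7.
d_7(8, -2393) = 1/2401

Step 1 — x − y = 8 − (-2393) = 2401. Step 2 — v_7(2401) = 4 (factor: 2401 = (7^4 · 1); the sign does not affect v_p). Step 3 — |x − y|_7 = 7^{-4} = 1/2401.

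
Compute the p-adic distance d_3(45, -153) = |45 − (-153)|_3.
d_3(45, -153) = 1/9

Step 1 — x − y = 45 − (-153) = 198. Step 2 — v_3(198) = 2 (factor: 198 = (3^2 · 22); the sign does not affect v_p). Step 3 — |x − y|_3 = 3^{-2} = 1/9.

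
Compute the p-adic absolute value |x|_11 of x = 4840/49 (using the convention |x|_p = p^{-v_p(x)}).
|4840/49|_11 = 1/121

Step 1 — compute v_11(x) by factoring powers of 11 out of the numerator and denominator: v_11(4840/49) = 2. Step 2 — apply |x|_p = p^{-v_p(x)} = 11^{-2} = 1/121.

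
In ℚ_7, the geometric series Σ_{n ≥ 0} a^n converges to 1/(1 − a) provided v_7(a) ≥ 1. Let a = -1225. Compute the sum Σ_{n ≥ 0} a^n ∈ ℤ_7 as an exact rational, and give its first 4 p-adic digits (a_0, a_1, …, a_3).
Σ a^n = 1/(1 − a) = 1/1226;  first 4 digits = (1, 0, 3, 3)

v_7(a) = 2 ≥ 1, so the series converges in ℤ_7 to 1/(1 − a) = 1/(1 − (-1225)) = 1/1226. Expand this rational in ℤ_7: compute digits iteratively via d_i = x_i mod 7, x_{i+1} = (x_i − d_i)/7. The first 4 digits are (1, 0, 3, 3).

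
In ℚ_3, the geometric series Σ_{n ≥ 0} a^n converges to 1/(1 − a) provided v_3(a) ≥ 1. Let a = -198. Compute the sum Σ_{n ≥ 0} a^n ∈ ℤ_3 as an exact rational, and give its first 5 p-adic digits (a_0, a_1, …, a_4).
Σ a^n = 1/(1 − a) = 1/199;  first 5 digits = (1, 0, 2, 1, 1)

v_3(a) = 2 ≥ 1, so the series converges in ℤ_3 to 1/(1 − a) = 1/(1 − (-198)) = 1/199. Expand this rational in ℤ_3: compute digits iteratively via d_i = x_i mod 3, x_{i+1} = (x_i − d_i)/3. The first 5 digits are (1, 0, 2, 1, 1).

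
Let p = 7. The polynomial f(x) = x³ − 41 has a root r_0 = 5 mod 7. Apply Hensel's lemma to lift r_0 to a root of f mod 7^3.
r_2 = 145 (mod 343)

Hensel: r_{i+1} = r_i − f(r_i)/f′(r_i) mod 7^{i+2}, where f′(x) = 3x². Iterate:
  r_0 = 5 (mod 7)
  r_1 = 47 (mod 49)
  r_2 = 145 (mod 343)
Final: r = 145 with f(r) ≡ 0 mod 7^3.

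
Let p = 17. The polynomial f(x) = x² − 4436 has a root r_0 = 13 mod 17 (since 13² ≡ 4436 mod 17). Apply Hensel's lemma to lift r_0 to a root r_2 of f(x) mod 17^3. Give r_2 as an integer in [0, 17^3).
r_2 = 3056 (mod 4913)

Hensel's recurrence: r_{i+1} = r_i − f(r_i)·(f′(r_i))^{-1} mod 17^{i+2}, with f′(x) = 2x. Iterate:
  r_0 = 13 (mod 17)
  r_1 = 166 (mod 289)
  r_2 = 3056 (mod 4913)
Final: r_2 = 3056, and one checks f(r_2) ≡ 0 mod 17^3.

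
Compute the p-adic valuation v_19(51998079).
v_19(51998079) = 5

v_19(n) is the largest exponent k such that 19^k divides n. Factor out: 51998079 = 19^5 · 21. (Sign doesn't affect v_p.) So v_19(51998079) = 5.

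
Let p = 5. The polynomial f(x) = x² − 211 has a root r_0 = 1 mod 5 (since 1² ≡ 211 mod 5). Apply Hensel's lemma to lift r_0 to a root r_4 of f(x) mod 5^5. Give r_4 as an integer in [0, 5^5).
r_4 = 1531 (mod 3125)

Hensel's recurrence: r_{i+1} = r_i − f(r_i)·(f′(r_i))^{-1} mod 5^{i+2}, with f′(x) = 2x. Iterate:
  r_0 = 1 (mod 5)
  r_1 = 6 (mod 25)
  r_2 = 31 (mod 125)
  r_3 = 281 (mod 625)
  r_4 = 1531 (mod 3125)
Final: r_4 = 1531, and one checks f(r_4) ≡ 0 mod 5^5.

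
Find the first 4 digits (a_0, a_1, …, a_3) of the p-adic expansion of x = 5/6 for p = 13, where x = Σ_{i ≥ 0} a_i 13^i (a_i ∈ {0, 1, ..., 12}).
(a_0, …, a_3) = (3, 2, 2, 2)

v_13(5/6) = 0 (numerator and denominator both coprime to 13), so x ∈ ℤ_13^×. Compute digits iteratively via a_i = x_i mod 13, x_{i+1} = (x_i − a_i)/13, with x_0 = x:
  x_0 = 5/6;  a_0 = 3;  x_1 = (x_0 − 3)/13 = -1/6
  x_1 = -1/6;  a_1 = 2;  x_2 = (x_1 − 2)/13 = -1/6
  x_2 = -1/6;  a_2 = 2;  x_3 = (x_2 − 2)/13 = -1/6
  x_3 = -1/6;  a_3 = 2;  x_4 = (x_3 − 2)/13 = -1/6
Digits: (3, 2, 2, 2).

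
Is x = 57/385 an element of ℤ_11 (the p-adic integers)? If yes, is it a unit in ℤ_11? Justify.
x ∉ ℤ_11 (v_11(x) = -1 < 0)

ℤ_11 = {x ∈ ℚ_11 : v_11(x) ≥ 0} and ℤ_11^× = {x ∈ ℤ_11 : v_11(x) = 0}. Here v_11(57/385) = v_11(num) − v_11(den) = -1; compare against these criteria.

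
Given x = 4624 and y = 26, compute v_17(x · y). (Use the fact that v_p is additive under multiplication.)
v_17(120224) = 2

v_p(x) = 2 (factor: 4624 = 17^2 · 16); v_p(y) = 0 (factor: 26 = 17^0 · 26). Additivity: v_p(xy) = v_p(x) + v_p(y) = 2 + 0 = 2. (Direct check: xy = 120224 = 17^2 · (416).)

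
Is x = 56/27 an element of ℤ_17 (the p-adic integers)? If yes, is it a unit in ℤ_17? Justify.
x ∈ ℤ_17^× (unit); v_17(x) = 0

ℤ_17 = {x ∈ ℚ_17 : v_17(x) ≥ 0} and ℤ_17^× = {x ∈ ℤ_17 : v_17(x) = 0}. Here v_17(56/27) = v_17(num) − v_17(den) = 0; compare against these criteria.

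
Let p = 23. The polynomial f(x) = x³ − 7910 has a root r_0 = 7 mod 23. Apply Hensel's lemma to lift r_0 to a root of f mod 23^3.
r_2 = 7137 (mod 12167)

Hensel: r_{i+1} = r_i − f(r_i)/f′(r_i) mod 23^{i+2}, where f′(x) = 3x². Iterate:
  r_0 = 7 (mod 23)
  r_1 = 260 (mod 529)
  r_2 = 7137 (mod 12167)
Final: r = 7137 with f(r) ≡ 0 mod 23^3.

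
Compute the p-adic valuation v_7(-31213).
v_7(-31213) = 4

v_7(n) is the largest exponent k such that 7^k divides n. Factor out: -31213 = -7^4 · 13. (Sign doesn't affect v_p.) So v_7(-31213) = 4.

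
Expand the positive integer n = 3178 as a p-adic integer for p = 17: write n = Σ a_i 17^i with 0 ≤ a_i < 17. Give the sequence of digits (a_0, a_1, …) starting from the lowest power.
(a_0, a_1, …) = (16, 16, 10)

Repeated division by 17 gives the digits low-to-high: 3178 = 16 + 16·17^1 + 10·17^2. Digit sequence: (16, 16, 10).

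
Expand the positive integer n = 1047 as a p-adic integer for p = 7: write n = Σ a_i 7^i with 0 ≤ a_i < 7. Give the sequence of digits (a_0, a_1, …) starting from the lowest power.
(a_0, a_1, …) = (4, 2, 0, 3)

Repeated division by 7 gives the digits low-to-high: 1047 = 4 + 2·7^1 + 3·7^3. Digit sequence: (4, 2, 0, 3).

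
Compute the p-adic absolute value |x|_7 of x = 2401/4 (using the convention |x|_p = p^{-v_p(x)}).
|2401/4|_7 = 1/2401

Step 1 — compute v_7(x) by factoring powers of 7 out of the numerator and denominator: v_7(2401/4) = 4. Step 2 — apply |x|_p = p^{-v_p(x)} = 7^{-4} = 1/2401.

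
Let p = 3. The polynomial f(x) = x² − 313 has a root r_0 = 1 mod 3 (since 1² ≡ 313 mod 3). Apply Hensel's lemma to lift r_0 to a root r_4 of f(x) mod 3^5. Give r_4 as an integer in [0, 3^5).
r_4 = 193 (mod 243)

Hensel's recurrence: r_{i+1} = r_i − f(r_i)·(f′(r_i))^{-1} mod 3^{i+2}, with f′(x) = 2x. Iterate:
  r_0 = 1 (mod 3)
  r_1 = 4 (mod 9)
  r_2 = 4 (mod 27)
  r_3 = 31 (mod 81)
  r_4 = 193 (mod 243)
Final: r_4 = 193, and one checks f(r_4) ≡ 0 mod 3^5.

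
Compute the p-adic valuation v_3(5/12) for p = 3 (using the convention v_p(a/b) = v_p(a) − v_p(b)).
v_3(5/12) = -1

Factor powers of 3 from the numerator and denominator of the reduced fraction: 5 = 3^0 · 5 and 12 = 3^1 · 4. Apply v_p(a/b) = v_p(a) − v_p(b): v_3(5/12) = 0 − 1 = -1.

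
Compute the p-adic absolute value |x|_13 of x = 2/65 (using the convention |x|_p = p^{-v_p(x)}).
|2/65|_13 = 13

Step 1 — compute v_13(x) by factoring powers of 13 out of the numerator and denominator: v_13(2/65) = -1. Step 2 — apply |x|_p = p^{-v_p(x)} = 13^{1} = 13.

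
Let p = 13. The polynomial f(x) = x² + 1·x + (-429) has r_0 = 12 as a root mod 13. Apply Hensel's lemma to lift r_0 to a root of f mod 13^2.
r_1 = 77 (mod 169)

Hensel: r_{i+1} = r_i − f(r_i)·(f′(r_i))^{-1} mod 13^{i+2}, f′(x) = 2x + 1. Iterate:
  r_0 = 12 (mod 13)
  r_1 = 77 (mod 169)
Final: r = 77 satisfies f(r) ≡ 0 mod 13^2.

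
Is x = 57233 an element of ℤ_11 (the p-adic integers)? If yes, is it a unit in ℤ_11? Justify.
x ∈ ℤ_11 but not a unit; v_11(x) = 3 > 0

ℤ_11 = {x ∈ ℚ_11 : v_11(x) ≥ 0} and ℤ_11^× = {x ∈ ℤ_11 : v_11(x) = 0}. Here v_11(57233) = v_11(num) − v_11(den) = 3; compare against these criteria.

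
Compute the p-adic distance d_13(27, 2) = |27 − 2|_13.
d_13(27, 2) = 1

Step 1 — x − y = 27 − 2 = 25. Step 2 — v_13(25) = 0 (factor: 25 = (13^0 · 25); the sign does not affect v_p). Step 3 — |x − y|_13 = 13^{0} = 1.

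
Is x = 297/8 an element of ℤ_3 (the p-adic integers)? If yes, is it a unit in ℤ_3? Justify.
x ∈ ℤ_3 but not a unit; v_3(x) = 3 > 0

ℤ_3 = {x ∈ ℚ_3 : v_3(x) ≥ 0} and ℤ_3^× = {x ∈ ℤ_3 : v_3(x) = 0}. Here v_3(297/8) = v_3(num) − v_3(den) = 3; compare against these criteria.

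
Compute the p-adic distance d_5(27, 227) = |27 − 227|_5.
d_5(27, 227) = 1/25

Step 1 — x − y = 27 − 227 = -200. Step 2 — v_5(-200) = 2 (factor: -200 = −(5^2 · 8); the sign does not affect v_p). Step 3 — |x − y|_5 = 5^{-2} = 1/25.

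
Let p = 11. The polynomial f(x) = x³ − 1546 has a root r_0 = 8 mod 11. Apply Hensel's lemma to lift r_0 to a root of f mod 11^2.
r_1 = 118 (mod 121)

Hensel: r_{i+1} = r_i − f(r_i)/f′(r_i) mod 11^{i+2}, where f′(x) = 3x². Iterate:
  r_0 = 8 (mod 11)
  r_1 = 118 (mod 121)
Final: r = 118 with f(r) ≡ 0 mod 11^2.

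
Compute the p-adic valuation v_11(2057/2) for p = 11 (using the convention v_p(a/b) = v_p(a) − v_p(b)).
v_11(2057/2) = 2

Factor powers of 11 from the numerator and denominator of the reduced fraction: 2057 = 11^2 · 17 and 2 = 11^0 · 2. Apply v_p(a/b) = v_p(a) − v_p(b): v_11(2057/2) = 2 − 0 = 2.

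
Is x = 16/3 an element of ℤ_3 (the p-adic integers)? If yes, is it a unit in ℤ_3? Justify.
x ∉ ℤ_3 (v_3(x) = -1 < 0)

ℤ_3 = {x ∈ ℚ_3 : v_3(x) ≥ 0} and ℤ_3^× = {x ∈ ℤ_3 : v_3(x) = 0}. Here v_3(16/3) = v_3(num) − v_3(den) = -1; compare against these criteria.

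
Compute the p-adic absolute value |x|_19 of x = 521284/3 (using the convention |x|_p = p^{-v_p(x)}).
|521284/3|_19 = 1/130321

Step 1 — compute v_19(x) by factoring powers of 19 out of the numerator and denominator: v_19(521284/3) = 4. Step 2 — apply |x|_p = p^{-v_p(x)} = 19^{-4} = 1/130321.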